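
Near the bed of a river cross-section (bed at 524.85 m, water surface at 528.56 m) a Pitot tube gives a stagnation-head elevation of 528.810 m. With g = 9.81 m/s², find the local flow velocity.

Near the bed, under hydrostatic conditions, the piezometric head (z + ψ) equals the free-surface elevation, 528.56 m.
Velocity head = total − piezometric = 528.810 − 528.56 = 0.250 m.
v = √(2g·h_v) = √(2 × 9.81 × 0.250) = 2.21 m/s.

v ≈ 2.21 m/s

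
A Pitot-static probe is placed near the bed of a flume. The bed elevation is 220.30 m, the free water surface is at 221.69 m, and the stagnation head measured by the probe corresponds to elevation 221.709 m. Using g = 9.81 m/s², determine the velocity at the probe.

v ≈ 0.611 m/s

Near the bed, under hydrostatic conditions, the piezometric head (z + ψ) equals the free-surface elevation, 221.69 m.
Velocity head = total − piezometric = 221.709 − 221.69 = 0.019 m.
v = √(2g·h_v) = √(2 × 9.81 × 0.019) = 0.611 m/s.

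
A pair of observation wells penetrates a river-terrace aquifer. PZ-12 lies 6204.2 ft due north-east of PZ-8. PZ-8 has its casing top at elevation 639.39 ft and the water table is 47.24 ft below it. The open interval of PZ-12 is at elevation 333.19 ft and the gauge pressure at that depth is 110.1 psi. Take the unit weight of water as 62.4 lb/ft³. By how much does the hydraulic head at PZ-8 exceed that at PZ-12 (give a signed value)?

Δh ≈ 4.88 ft

Total head at PZ-8: h = 639.39 − 47.24 = 592.15 ft.
Pressure head at PZ-12: ψ = 144·P/γ = 144 × 110.1 / 62.4 = 254.08 ft.
Total head at PZ-12: h = z + ψ = 333.19 + 254.08 = 587.27 ft.
Head difference: h(PZ-8) − h(PZ-12) = 592.15 − 587.27 = 4.88 ft.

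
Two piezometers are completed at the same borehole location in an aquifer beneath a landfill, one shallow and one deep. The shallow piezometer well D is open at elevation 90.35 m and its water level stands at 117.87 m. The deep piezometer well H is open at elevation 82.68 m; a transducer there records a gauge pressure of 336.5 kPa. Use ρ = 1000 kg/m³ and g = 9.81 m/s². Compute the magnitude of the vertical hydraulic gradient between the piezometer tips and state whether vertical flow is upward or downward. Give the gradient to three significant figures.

Total head at well D: h = 117.87 m (water level in the standpipe).
Pressure head at well H: ψ = P/(ρg) = 336.5×1000 / (1000 × 9.81) = 34.30 m.
Total head at well H: h = z + ψ = 82.68 + 34.30 = 116.98 m.
Δh = h(well D) − h(well H) = 117.87 − 116.98 = 0.89 m.
Vertical separation Δz = 90.35 − 82.68 = 7.67 m.
|i_v| = |Δh| / Δz = 0.89 / 7.67 = 0.116.
Head is higher in the shallow piezometer, so vertical flow is downward (recharge condition).

|i_v| ≈ 0.116; vertical flow is downward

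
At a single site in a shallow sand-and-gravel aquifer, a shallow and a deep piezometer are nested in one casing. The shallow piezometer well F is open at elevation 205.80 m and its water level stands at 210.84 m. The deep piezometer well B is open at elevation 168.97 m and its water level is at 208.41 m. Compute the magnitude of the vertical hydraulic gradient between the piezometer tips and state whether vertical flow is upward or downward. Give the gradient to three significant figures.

Total head at well F: h = 210.84 m (water level in the standpipe).
Total head at well B: h = 208.41 m.
Δh = h(well F) − h(well B) = 210.84 − 208.41 = 2.43 m.
Vertical separation Δz = 205.80 − 168.97 = 36.83 m.
|i_v| = |Δh| / Δz = 2.43 / 36.83 = 0.0660.
Head is higher in the shallow piezometer, so vertical flow is downward (recharge condition).

|i_v| ≈ 0.0660; vertical flow is downward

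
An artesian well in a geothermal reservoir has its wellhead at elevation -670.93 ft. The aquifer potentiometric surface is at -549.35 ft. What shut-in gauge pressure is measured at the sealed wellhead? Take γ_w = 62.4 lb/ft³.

Head above the cap: Δh = -549.35 − (-670.93) = 121.58 ft.
P = γΔh/144 = 62.4 × 121.58 / 144 = 52.7 psi.

P ≈ 52.7 psi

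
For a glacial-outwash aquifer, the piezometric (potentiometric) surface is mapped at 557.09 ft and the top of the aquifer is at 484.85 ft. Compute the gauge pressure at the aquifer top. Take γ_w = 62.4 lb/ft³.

Pressure head at the aquifer top: ψ = h − z = 557.09 − 484.85 = 72.24 ft.
P = γψ/144 = 62.4 × 72.24 / 144 = 31.3 psi.

P ≈ 31.3 psi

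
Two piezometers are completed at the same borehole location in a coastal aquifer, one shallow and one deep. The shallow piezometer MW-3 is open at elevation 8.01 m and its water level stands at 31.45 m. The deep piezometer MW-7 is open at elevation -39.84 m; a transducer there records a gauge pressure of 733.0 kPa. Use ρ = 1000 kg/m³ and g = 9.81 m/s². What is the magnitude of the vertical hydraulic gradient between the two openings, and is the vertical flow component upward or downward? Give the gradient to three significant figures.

|i_v| ≈ 0.0717; vertical flow is upward

Total head at MW-3: h = 31.45 m (water level in the standpipe).
Pressure head at MW-7: ψ = P/(ρg) = 733.0×1000 / (1000 × 9.81) = 74.72 m.
Total head at MW-7: h = z + ψ = -39.84 + 74.72 = 34.88 m.
Δh = h(MW-3) − h(MW-7) = 31.45 − 34.88 = -3.43 m.
Vertical separation Δz = 8.01 − (-39.84) = 47.85 m.
|i_v| = |Δh| / Δz = 3.43 / 47.85 = 0.0717.
Head is higher in the deep piezometer, so vertical flow is upward (discharge condition).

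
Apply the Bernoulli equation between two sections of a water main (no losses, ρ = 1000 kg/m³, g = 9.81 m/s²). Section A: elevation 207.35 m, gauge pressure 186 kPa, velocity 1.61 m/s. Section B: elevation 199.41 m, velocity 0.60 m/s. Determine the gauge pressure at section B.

P₂ ≈ 265 kPa

Pressure head at A: ψ₁ = P₁/(ρg) = 186×1000 / (1000 × 9.81) = 18.96 m.
Velocity heads: v₁²/2g = 1.61²/19.62 = 0.132 m; v₂²/2g = 0.60²/19.62 = 0.018 m.
Total head H = z₁ + ψ₁ + v₁²/2g = 207.35 + 18.96 + 0.132 = 226.44 m.
ψ₂ = H − z₂ − v₂²/2g = 226.44 − 199.41 − 0.018 = 27.01 m.
P₂ = ρgψ₂ = 1000 × 9.81 × 27.01 ≈ 265 kPa.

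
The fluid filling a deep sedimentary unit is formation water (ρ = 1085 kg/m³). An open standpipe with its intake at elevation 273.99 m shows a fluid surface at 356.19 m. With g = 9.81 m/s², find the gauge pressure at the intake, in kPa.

Pressure head ψ = h − z = 356.19 − 273.99 = 82.20 m.
P = ρgψ = 1085 × 9.81 × 82.20 = 874924 Pa ≈ 875 kPa.

P ≈ 875 kPa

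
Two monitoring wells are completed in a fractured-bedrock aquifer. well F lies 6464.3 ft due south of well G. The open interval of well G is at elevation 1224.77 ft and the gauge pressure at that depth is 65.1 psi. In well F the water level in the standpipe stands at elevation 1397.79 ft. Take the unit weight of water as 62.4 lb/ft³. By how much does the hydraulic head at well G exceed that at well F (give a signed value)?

Δh ≈ -22.79 ft

Pressure head at well G: ψ = 144·P/γ = 144 × 65.1 / 62.4 = 150.23 ft.
Total head at well G: h = z + ψ = 1224.77 + 150.23 = 1375.00 ft.
Total head at well F: h = 1397.79 ft (water level in the piezometer is the total head).
Head difference: h(well G) − h(well F) = 1375.00 − 1397.79 = -22.79 ft.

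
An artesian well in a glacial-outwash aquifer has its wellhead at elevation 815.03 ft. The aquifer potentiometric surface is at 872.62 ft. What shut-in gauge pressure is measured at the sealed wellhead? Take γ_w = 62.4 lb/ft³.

Head above the cap: Δh = 872.62 − 815.03 = 57.59 ft.
P = γΔh/144 = 62.4 × 57.59 / 144 = 25.0 psi.

P ≈ 25.0 psi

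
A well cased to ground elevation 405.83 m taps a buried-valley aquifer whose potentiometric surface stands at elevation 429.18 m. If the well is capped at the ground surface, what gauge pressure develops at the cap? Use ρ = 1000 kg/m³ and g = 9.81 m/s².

Head above the cap: Δh = 429.18 − 405.83 = 23.35 m.
P = ρgΔh = 1000 × 9.81 × 23.35 = 229064 Pa ≈ 229 kPa.

P ≈ 229 kPa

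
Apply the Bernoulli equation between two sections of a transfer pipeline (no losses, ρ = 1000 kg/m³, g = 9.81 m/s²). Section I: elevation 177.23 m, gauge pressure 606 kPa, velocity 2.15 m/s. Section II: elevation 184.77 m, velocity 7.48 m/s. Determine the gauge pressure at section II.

Pressure head at I: ψ₁ = P₁/(ρg) = 606×1000 / (1000 × 9.81) = 61.77 m.
Velocity heads: v₁²/2g = 2.15²/19.62 = 0.236 m; v₂²/2g = 7.48²/19.62 = 2.852 m.
Total head H = z₁ + ψ₁ + v₁²/2g = 177.23 + 61.77 + 0.236 = 239.24 m.
ψ₂ = H − z₂ − v₂²/2g = 239.24 − 184.77 − 2.852 = 51.62 m.
P₂ = ρgψ₂ = 1000 × 9.81 × 51.62 ≈ 506 kPa.

P₂ ≈ 506 kPa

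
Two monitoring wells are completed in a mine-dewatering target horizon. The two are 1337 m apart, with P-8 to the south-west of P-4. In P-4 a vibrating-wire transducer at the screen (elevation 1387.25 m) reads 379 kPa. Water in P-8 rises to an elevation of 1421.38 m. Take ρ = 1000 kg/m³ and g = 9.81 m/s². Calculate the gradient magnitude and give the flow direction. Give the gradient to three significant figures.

i ≈ 0.00337; groundwater flows toward the south-west

Pressure head at P-4: ψ = P/(ρg) = 379×1000 / (1000 × 9.81) = 38.63 m.
Total head at P-4: h = z + ψ = 1387.25 + 38.63 = 1425.88 m.
Total head at P-8: h = 1421.38 m (water level in the piezometer is the total head).
Head difference: h(P-4) − h(P-8) = 1425.88 − 1421.38 = 4.50 m.
Hydraulic gradient: i = |Δh| / L = 4.50 / 1337 = 0.00337.
Flow is from higher to lower head: from P-4 toward P-8, i.e. toward the south-west.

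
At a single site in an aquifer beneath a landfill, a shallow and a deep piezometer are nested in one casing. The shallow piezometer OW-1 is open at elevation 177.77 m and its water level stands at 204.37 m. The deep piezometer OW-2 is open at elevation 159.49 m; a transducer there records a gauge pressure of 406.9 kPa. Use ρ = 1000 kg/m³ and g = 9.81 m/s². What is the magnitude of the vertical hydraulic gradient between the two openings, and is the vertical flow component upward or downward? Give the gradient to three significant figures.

Total head at OW-1: h = 204.37 m (water level in the standpipe).
Pressure head at OW-2: ψ = P/(ρg) = 406.9×1000 / (1000 × 9.81) = 41.48 m.
Total head at OW-2: h = z + ψ = 159.49 + 41.48 = 200.97 m.
Δh = h(OW-1) − h(OW-2) = 204.37 − 200.97 = 3.40 m.
Vertical separation Δz = 177.77 − 159.49 = 18.28 m.
|i_v| = |Δh| / Δz = 3.40 / 18.28 = 0.186.
Head is higher in the shallow piezometer, so vertical flow is downward (recharge condition).

|i_v| ≈ 0.186; vertical flow is downward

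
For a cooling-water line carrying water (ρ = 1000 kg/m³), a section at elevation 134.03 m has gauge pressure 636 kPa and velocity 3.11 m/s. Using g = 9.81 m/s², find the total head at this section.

Pressure head ψ = P/(ρg) = 636×1000 / (1000 × 9.81) = 64.83 m.
Velocity head = v²/(2g) = 3.11² / (2 × 9.81) = 0.493 m.
h = z + ψ + v²/(2g) = 134.03 + 64.83 + 0.493 = 199.35 m.

h ≈ 199.35 m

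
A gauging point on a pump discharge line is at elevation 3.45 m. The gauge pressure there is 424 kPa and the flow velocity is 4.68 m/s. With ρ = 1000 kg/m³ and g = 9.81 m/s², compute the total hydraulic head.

h ≈ 47.79 m

Pressure head ψ = P/(ρg) = 424×1000 / (1000 × 9.81) = 43.22 m.
Velocity head = v²/(2g) = 4.68² / (2 × 9.81) = 1.116 m.
h = z + ψ + v²/(2g) = 3.45 + 43.22 + 1.116 = 47.79 m.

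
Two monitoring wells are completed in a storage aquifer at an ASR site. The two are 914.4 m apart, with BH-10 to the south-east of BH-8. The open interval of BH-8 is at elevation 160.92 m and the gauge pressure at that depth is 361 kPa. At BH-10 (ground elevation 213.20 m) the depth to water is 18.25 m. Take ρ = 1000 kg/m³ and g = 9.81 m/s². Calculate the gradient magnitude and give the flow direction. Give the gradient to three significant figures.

i ≈ 0.00303; groundwater flows toward the south-east

Pressure head at BH-8: ψ = P/(ρg) = 361×1000 / (1000 × 9.81) = 36.80 m.
Total head at BH-8: h = z + ψ = 160.92 + 36.80 = 197.72 m.
Total head at BH-10: h = 213.20 − 18.25 = 194.95 m.
Head difference: h(BH-8) − h(BH-10) = 197.72 − 194.95 = 2.77 m.
Hydraulic gradient: i = |Δh| / L = 2.77 / 914.4 = 0.00303.
Flow is from higher to lower head: from BH-8 toward BH-10, i.e. toward the south-east.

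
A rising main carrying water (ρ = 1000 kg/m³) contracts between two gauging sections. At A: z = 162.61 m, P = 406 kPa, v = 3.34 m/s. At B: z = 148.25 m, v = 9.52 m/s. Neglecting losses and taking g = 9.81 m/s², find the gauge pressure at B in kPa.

Pressure head at A: ψ₁ = P₁/(ρg) = 406×1000 / (1000 × 9.81) = 41.39 m.
Velocity heads: v₁²/2g = 3.34²/19.62 = 0.569 m; v₂²/2g = 9.52²/19.62 = 4.619 m.
Total head H = z₁ + ψ₁ + v₁²/2g = 162.61 + 41.39 + 0.569 = 204.57 m.
ψ₂ = H − z₂ − v₂²/2g = 204.57 − 148.25 − 4.619 = 51.70 m.
P₂ = ρgψ₂ = 1000 × 9.81 × 51.70 ≈ 507 kPa.

P₂ ≈ 507 kPa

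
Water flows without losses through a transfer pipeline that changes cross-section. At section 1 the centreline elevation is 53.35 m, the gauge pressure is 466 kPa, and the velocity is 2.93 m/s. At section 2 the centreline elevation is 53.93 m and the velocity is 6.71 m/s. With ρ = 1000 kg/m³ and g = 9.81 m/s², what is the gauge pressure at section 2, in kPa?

P₂ ≈ 442 kPa

Pressure head at 1: ψ₁ = P₁/(ρg) = 466×1000 / (1000 × 9.81) = 47.50 m.
Velocity heads: v₁²/2g = 2.93²/19.62 = 0.438 m; v₂²/2g = 6.71²/19.62 = 2.295 m.
Total head H = z₁ + ψ₁ + v₁²/2g = 53.35 + 47.50 + 0.438 = 101.29 m.
ψ₂ = H − z₂ − v₂²/2g = 101.29 − 53.93 − 2.295 = 45.07 m.
P₂ = ρgψ₂ = 1000 × 9.81 × 45.07 ≈ 442 kPa.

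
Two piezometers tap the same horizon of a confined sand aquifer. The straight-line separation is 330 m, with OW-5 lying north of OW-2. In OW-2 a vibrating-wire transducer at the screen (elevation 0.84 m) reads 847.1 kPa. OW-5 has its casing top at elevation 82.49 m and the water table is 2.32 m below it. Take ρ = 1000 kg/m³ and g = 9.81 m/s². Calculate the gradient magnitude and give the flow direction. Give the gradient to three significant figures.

Pressure head at OW-2: ψ = P/(ρg) = 847.1×1000 / (1000 × 9.81) = 86.35 m.
Total head at OW-2: h = z + ψ = 0.84 + 86.35 = 87.19 m.
Total head at OW-5: h = 82.49 − 2.32 = 80.17 m.
Head difference: h(OW-2) − h(OW-5) = 87.19 − 80.17 = 7.02 m.
Hydraulic gradient: i = |Δh| / L = 7.02 / 330 = 0.0213.
Flow is from higher to lower head: from OW-2 toward OW-5, i.e. toward the north.

i ≈ 0.0213; groundwater flows toward the north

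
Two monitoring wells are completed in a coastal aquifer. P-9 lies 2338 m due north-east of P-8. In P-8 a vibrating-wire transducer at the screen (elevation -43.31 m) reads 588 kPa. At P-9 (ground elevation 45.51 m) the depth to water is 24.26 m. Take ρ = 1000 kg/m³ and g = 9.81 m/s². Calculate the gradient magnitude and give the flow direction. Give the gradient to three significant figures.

Pressure head at P-8: ψ = P/(ρg) = 588×1000 / (1000 × 9.81) = 59.94 m.
Total head at P-8: h = z + ψ = -43.31 + 59.94 = 16.63 m.
Total head at P-9: h = 45.51 − 24.26 = 21.25 m.
Head difference: h(P-8) − h(P-9) = 16.63 − 21.25 = -4.62 m.
Hydraulic gradient: i = |Δh| / L = 4.62 / 2338 = 0.00198.
Flow is from higher to lower head: from P-9 toward P-8, i.e. toward the south-west.

i ≈ 0.00198; groundwater flows toward the south-west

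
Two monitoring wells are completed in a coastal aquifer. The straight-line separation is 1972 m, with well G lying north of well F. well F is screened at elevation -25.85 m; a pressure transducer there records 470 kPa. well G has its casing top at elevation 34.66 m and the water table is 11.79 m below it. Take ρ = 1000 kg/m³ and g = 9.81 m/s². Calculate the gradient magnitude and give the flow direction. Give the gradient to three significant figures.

Pressure head at well F: ψ = P/(ρg) = 470×1000 / (1000 × 9.81) = 47.91 m.
Total head at well F: h = z + ψ = -25.85 + 47.91 = 22.06 m.
Total head at well G: h = 34.66 − 11.79 = 22.87 m.
Head difference: h(well F) − h(well G) = 22.06 − 22.87 = -0.81 m.
Hydraulic gradient: i = |Δh| / L = 0.81 / 1972 = 0.000411.
Flow is from higher to lower head: from well G toward well F, i.e. toward the south.

i ≈ 0.000411; groundwater flows toward the south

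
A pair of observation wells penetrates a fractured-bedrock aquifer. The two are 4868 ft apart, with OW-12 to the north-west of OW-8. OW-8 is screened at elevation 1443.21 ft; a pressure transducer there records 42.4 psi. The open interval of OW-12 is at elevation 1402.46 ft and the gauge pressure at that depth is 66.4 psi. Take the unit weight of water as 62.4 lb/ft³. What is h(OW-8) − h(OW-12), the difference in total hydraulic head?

Pressure head at OW-8: ψ = 144·P/γ = 144 × 42.4 / 62.4 = 97.85 ft.
Total head at OW-8: h = z + ψ = 1443.21 + 97.85 = 1541.06 ft.
Pressure head at OW-12: ψ = 144·P/γ = 144 × 66.4 / 62.4 = 153.23 ft.
Total head at OW-12: h = z + ψ = 1402.46 + 153.23 = 1555.69 ft.
Head difference: h(OW-8) − h(OW-12) = 1541.06 − 1555.69 = -14.63 ft.

Δh ≈ -14.63 ft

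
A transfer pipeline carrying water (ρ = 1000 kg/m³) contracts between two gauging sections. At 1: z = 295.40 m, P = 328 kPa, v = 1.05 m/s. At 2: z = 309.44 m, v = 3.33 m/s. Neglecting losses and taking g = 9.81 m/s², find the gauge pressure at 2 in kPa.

Pressure head at 1: ψ₁ = P₁/(ρg) = 328×1000 / (1000 × 9.81) = 33.44 m.
Velocity heads: v₁²/2g = 1.05²/19.62 = 0.056 m; v₂²/2g = 3.33²/19.62 = 0.565 m.
Total head H = z₁ + ψ₁ + v₁²/2g = 295.40 + 33.44 + 0.056 = 328.90 m.
ψ₂ = H − z₂ − v₂²/2g = 328.90 − 309.44 − 0.565 = 18.89 m.
P₂ = ρgψ₂ = 1000 × 9.81 × 18.89 ≈ 185 kPa.

P₂ ≈ 185 kPa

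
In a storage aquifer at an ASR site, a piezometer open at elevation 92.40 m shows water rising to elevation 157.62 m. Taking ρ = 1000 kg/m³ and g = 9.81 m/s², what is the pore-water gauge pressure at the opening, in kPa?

P ≈ 640 kPa

Pressure head ψ = h − z = 157.62 − 92.40 = 65.22 m.
P = ρgψ = 1000 × 9.81 × 65.22 = 639808 Pa ≈ 640 kPa.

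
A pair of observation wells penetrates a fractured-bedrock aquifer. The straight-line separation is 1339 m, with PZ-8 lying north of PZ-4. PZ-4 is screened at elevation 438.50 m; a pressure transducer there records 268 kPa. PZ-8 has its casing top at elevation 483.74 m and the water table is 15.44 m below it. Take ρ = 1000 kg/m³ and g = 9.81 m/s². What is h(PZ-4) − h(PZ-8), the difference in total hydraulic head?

Pressure head at PZ-4: ψ = P/(ρg) = 268×1000 / (1000 × 9.81) = 27.32 m.
Total head at PZ-4: h = z + ψ = 438.50 + 27.32 = 465.82 m.
Total head at PZ-8: h = 483.74 − 15.44 = 468.30 m.
Head difference: h(PZ-4) − h(PZ-8) = 465.82 − 468.30 = -2.48 m.

Δh ≈ -2.48 m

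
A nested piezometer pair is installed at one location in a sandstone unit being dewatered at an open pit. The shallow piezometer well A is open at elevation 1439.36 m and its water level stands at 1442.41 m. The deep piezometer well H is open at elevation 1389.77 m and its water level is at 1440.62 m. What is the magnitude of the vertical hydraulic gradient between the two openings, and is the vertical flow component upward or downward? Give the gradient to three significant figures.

|i_v| ≈ 0.0361; vertical flow is downward

Total head at well A: h = 1442.41 m (water level in the standpipe).
Total head at well H: h = 1440.62 m.
Δh = h(well A) − h(well H) = 1442.41 − 1440.62 = 1.79 m.
Vertical separation Δz = 1439.36 − 1389.77 = 49.59 m.
|i_v| = |Δh| / Δz = 1.79 / 49.59 = 0.0361.
Head is higher in the shallow piezometer, so vertical flow is downward (recharge condition).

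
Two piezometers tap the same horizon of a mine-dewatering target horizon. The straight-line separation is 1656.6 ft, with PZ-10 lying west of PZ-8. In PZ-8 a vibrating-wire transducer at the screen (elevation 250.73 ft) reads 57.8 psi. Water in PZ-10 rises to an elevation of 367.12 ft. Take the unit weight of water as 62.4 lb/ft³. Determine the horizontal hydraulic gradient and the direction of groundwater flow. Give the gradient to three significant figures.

Pressure head at PZ-8: ψ = 144·P/γ = 144 × 57.8 / 62.4 = 133.38 ft.
Total head at PZ-8: h = z + ψ = 250.73 + 133.38 = 384.11 ft.
Total head at PZ-10: h = 367.12 ft (water level in the piezometer is the total head).
Head difference: h(PZ-8) − h(PZ-10) = 384.11 − 367.12 = 16.99 ft.
Hydraulic gradient: i = |Δh| / L = 16.99 / 1656.6 = 0.0103.
Flow is from higher to lower head: from PZ-8 toward PZ-10, i.e. toward the west.

i ≈ 0.0103; groundwater flows toward the west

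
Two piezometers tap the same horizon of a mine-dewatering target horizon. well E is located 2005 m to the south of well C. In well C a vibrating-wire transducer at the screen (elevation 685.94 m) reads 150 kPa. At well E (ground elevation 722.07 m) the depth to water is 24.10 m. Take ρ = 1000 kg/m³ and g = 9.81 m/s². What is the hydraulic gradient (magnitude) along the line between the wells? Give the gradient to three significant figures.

i ≈ 0.00163

Pressure head at well C: ψ = P/(ρg) = 150×1000 / (1000 × 9.81) = 15.29 m.
Total head at well C: h = z + ψ = 685.94 + 15.29 = 701.23 m.
Total head at well E: h = 722.07 − 24.10 = 697.97 m.
Head difference: h(well C) − h(well E) = 701.23 − 697.97 = 3.26 m.
Hydraulic gradient: i = |Δh| / L = 3.26 / 2005 = 0.00163.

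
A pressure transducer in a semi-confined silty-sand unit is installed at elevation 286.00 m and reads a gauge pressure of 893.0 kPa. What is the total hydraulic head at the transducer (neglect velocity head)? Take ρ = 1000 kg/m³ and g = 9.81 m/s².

h ≈ 377.03 m

ψ = P/(ρg) = 893.0×1000 / (1000 × 9.81) = 91.03 m.
h = z + ψ = 286.00 + 91.03 = 377.03 m.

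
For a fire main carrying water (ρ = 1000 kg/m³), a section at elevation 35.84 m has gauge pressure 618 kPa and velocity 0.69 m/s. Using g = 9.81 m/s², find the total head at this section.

h ≈ 98.86 m

Pressure head ψ = P/(ρg) = 618×1000 / (1000 × 9.81) = 63.00 m.
Velocity head = v²/(2g) = 0.69² / (2 × 9.81) = 0.024 m.
h = z + ψ + v²/(2g) = 35.84 + 63.00 + 0.024 = 98.86 m.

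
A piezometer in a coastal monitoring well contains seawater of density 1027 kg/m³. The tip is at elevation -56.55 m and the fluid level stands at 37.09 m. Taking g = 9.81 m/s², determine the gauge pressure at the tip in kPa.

P ≈ 943 kPa

Pressure head ψ = h − z = 37.09 − (-56.55) = 93.64 m.
P = ρgψ = 1027 × 9.81 × 93.64 = 943411 Pa ≈ 943 kPa.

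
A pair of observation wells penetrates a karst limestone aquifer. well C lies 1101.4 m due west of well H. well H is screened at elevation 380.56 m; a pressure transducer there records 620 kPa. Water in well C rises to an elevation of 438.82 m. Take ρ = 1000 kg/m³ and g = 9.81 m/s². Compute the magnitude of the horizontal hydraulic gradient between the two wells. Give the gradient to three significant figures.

i ≈ 0.00449

Pressure head at well H: ψ = P/(ρg) = 620×1000 / (1000 × 9.81) = 63.20 m.
Total head at well H: h = z + ψ = 380.56 + 63.20 = 443.76 m.
Total head at well C: h = 438.82 m (water level in the piezometer is the total head).
Head difference: h(well H) − h(well C) = 443.76 − 438.82 = 4.94 m.
Hydraulic gradient: i = |Δh| / L = 4.94 / 1101.4 = 0.00449.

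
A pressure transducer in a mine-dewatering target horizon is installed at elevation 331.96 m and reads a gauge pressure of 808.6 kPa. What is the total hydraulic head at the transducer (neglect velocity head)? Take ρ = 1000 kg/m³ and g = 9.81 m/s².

ψ = P/(ρg) = 808.6×1000 / (1000 × 9.81) = 82.43 m.
h = z + ψ = 331.96 + 82.43 = 414.39 m.

h ≈ 414.39 m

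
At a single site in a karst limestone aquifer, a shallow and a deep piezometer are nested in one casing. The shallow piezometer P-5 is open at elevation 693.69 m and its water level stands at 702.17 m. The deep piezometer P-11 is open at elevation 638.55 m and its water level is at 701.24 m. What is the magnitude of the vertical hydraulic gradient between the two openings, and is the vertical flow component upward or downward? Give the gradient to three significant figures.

|i_v| ≈ 0.0169; vertical flow is downward

Total head at P-5: h = 702.17 m (water level in the standpipe).
Total head at P-11: h = 701.24 m.
Δh = h(P-5) − h(P-11) = 702.17 − 701.24 = 0.93 m.
Vertical separation Δz = 693.69 − 638.55 = 55.14 m.
|i_v| = |Δh| / Δz = 0.93 / 55.14 = 0.0169.
Head is higher in the shallow piezometer, so vertical flow is downward (recharge condition).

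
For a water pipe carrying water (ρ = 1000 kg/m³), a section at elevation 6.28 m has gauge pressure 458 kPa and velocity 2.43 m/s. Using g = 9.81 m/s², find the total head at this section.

Pressure head ψ = P/(ρg) = 458×1000 / (1000 × 9.81) = 46.69 m.
Velocity head = v²/(2g) = 2.43² / (2 × 9.81) = 0.301 m.
h = z + ψ + v²/(2g) = 6.28 + 46.69 + 0.301 = 53.27 m.

h ≈ 53.27 m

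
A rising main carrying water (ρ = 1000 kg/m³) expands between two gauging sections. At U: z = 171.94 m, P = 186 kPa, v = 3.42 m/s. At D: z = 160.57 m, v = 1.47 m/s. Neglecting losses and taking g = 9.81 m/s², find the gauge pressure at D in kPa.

Pressure head at U: ψ₁ = P₁/(ρg) = 186×1000 / (1000 × 9.81) = 18.96 m.
Velocity heads: v₁²/2g = 3.42²/19.62 = 0.596 m; v₂²/2g = 1.47²/19.62 = 0.110 m.
Total head H = z₁ + ψ₁ + v₁²/2g = 171.94 + 18.96 + 0.596 = 191.50 m.
ψ₂ = H − z₂ − v₂²/2g = 191.50 − 160.57 − 0.110 = 30.82 m.
P₂ = ρgψ₂ = 1000 × 9.81 × 30.82 ≈ 302 kPa.

P₂ ≈ 302 kPa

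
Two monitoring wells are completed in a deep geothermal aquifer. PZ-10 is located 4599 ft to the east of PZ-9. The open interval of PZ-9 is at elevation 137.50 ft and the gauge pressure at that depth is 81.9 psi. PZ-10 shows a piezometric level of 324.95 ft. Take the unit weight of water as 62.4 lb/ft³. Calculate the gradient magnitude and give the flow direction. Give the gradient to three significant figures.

Pressure head at PZ-9: ψ = 144·P/γ = 144 × 81.9 / 62.4 = 189.00 ft.
Total head at PZ-9: h = z + ψ = 137.50 + 189.00 = 326.50 ft.
Total head at PZ-10: h = 324.95 ft (water level in the piezometer is the total head).
Head difference: h(PZ-9) − h(PZ-10) = 326.50 − 324.95 = 1.55 ft.
Hydraulic gradient: i = |Δh| / L = 1.55 / 4599 = 0.000337.
Flow is from higher to lower head: from PZ-9 toward PZ-10, i.e. toward the east.

i ≈ 0.000337; groundwater flows toward the east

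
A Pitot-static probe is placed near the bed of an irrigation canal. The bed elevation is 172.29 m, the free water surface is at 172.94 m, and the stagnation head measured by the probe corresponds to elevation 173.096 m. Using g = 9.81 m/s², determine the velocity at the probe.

v ≈ 1.75 m/s

Near the bed, under hydrostatic conditions, the piezometric head (z + ψ) equals the free-surface elevation, 172.94 m.
Velocity head = total − piezometric = 173.096 − 172.94 = 0.156 m.
v = √(2g·h_v) = √(2 × 9.81 × 0.156) = 1.75 m/s.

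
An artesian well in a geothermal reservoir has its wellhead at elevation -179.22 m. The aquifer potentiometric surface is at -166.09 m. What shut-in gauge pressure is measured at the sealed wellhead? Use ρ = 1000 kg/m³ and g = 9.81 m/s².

P ≈ 129 kPa

Head above the cap: Δh = -166.09 − (-179.22) = 13.13 m.
P = ρgΔh = 1000 × 9.81 × 13.13 = 128805 Pa ≈ 129 kPa.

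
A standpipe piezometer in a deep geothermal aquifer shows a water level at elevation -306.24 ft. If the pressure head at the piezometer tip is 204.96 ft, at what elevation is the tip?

z = h − ψ = -306.24 − 204.96 = -511.20 ft.

z ≈ -511.20 ft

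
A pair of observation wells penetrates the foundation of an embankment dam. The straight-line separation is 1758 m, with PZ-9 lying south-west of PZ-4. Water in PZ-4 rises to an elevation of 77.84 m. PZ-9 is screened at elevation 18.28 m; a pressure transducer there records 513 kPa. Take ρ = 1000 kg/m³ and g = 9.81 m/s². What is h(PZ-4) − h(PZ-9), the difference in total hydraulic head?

Total head at PZ-4: h = 77.84 m (water level in the piezometer is the total head).
Pressure head at PZ-9: ψ = P/(ρg) = 513×1000 / (1000 × 9.81) = 52.29 m.
Total head at PZ-9: h = z + ψ = 18.28 + 52.29 = 70.57 m.
Head difference: h(PZ-4) − h(PZ-9) = 77.84 − 70.57 = 7.27 m.

Δh ≈ 7.27 m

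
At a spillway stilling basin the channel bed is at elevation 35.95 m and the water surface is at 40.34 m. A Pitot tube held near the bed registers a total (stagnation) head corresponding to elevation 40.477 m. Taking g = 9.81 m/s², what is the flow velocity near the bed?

Near the bed, under hydrostatic conditions, the piezometric head (z + ψ) equals the free-surface elevation, 40.34 m.
Velocity head = total − piezometric = 40.477 − 40.34 = 0.137 m.
v = √(2g·h_v) = √(2 × 9.81 × 0.137) = 1.64 m/s.

v ≈ 1.64 m/s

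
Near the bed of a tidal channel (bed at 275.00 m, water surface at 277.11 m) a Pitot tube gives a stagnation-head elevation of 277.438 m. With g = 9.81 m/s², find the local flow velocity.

v ≈ 2.54 m/s

Near the bed, under hydrostatic conditions, the piezometric head (z + ψ) equals the free-surface elevation, 277.11 m.
Velocity head = total − piezometric = 277.438 − 277.11 = 0.328 m.
v = √(2g·h_v) = √(2 × 9.81 × 0.328) = 2.54 m/s.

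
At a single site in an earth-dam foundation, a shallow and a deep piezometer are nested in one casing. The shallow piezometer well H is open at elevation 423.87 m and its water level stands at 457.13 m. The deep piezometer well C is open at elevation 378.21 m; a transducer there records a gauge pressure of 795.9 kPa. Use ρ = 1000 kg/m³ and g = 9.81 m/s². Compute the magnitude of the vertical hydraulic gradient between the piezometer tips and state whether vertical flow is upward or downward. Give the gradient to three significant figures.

Total head at well H: h = 457.13 m (water level in the standpipe).
Pressure head at well C: ψ = P/(ρg) = 795.9×1000 / (1000 × 9.81) = 81.13 m.
Total head at well C: h = z + ψ = 378.21 + 81.13 = 459.34 m.
Δh = h(well H) − h(well C) = 457.13 − 459.34 = -2.21 m.
Vertical separation Δz = 423.87 − 378.21 = 45.66 m.
|i_v| = |Δh| / Δz = 2.21 / 45.66 = 0.0484.
Head is higher in the deep piezometer, so vertical flow is upward (discharge condition).

|i_v| ≈ 0.0484; vertical flow is upward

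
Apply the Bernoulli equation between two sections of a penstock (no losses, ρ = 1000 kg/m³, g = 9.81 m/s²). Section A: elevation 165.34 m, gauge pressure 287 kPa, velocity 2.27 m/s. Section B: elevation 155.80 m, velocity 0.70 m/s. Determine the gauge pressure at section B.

P₂ ≈ 383 kPa

Pressure head at A: ψ₁ = P₁/(ρg) = 287×1000 / (1000 × 9.81) = 29.26 m.
Velocity heads: v₁²/2g = 2.27²/19.62 = 0.263 m; v₂²/2g = 0.70²/19.62 = 0.025 m.
Total head H = z₁ + ψ₁ + v₁²/2g = 165.34 + 29.26 + 0.263 = 194.86 m.
ψ₂ = H − z₂ − v₂²/2g = 194.86 − 155.80 − 0.025 = 39.04 m.
P₂ = ρgψ₂ = 1000 × 9.81 × 39.04 ≈ 383 kPa.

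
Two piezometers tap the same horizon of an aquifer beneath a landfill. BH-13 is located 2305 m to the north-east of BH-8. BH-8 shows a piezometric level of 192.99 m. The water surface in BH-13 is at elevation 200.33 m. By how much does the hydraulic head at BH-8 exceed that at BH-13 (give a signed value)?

Total head at BH-8: h = 192.99 m (water level in the piezometer is the total head).
Total head at BH-13: h = 200.33 m (water level in the piezometer is the total head).
Head difference: h(BH-8) − h(BH-13) = 192.99 − 200.33 = -7.34 m.

Δh ≈ -7.34 m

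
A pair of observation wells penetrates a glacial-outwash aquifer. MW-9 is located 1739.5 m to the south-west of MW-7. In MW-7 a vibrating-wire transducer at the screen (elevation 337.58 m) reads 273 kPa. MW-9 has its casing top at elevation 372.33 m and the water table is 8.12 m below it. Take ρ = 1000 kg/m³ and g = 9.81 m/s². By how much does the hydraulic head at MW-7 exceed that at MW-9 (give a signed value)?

Pressure head at MW-7: ψ = P/(ρg) = 273×1000 / (1000 × 9.81) = 27.83 m.
Total head at MW-7: h = z + ψ = 337.58 + 27.83 = 365.41 m.
Total head at MW-9: h = 372.33 − 8.12 = 364.21 m.
Head difference: h(MW-7) − h(MW-9) = 365.41 − 364.21 = 1.20 m.

Δh ≈ 1.20 m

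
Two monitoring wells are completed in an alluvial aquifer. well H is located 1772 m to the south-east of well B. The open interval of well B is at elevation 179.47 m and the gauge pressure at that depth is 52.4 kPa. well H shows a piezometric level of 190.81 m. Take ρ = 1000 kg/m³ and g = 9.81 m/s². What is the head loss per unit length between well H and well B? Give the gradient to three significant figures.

Pressure head at well B: ψ = P/(ρg) = 52.4×1000 / (1000 × 9.81) = 5.34 m.
Total head at well B: h = z + ψ = 179.47 + 5.34 = 184.81 m.
Total head at well H: h = 190.81 m (water level in the piezometer is the total head).
Head difference: h(well B) − h(well H) = 184.81 − 190.81 = -6.00 m.
Hydraulic gradient: i = |Δh| / L = 6.00 / 1772 = 0.00339.

i ≈ 0.00339 m/m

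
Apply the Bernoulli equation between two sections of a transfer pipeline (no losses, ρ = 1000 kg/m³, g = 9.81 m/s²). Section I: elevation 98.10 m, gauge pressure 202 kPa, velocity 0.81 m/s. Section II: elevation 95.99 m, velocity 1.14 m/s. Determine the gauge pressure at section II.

Pressure head at I: ψ₁ = P₁/(ρg) = 202×1000 / (1000 × 9.81) = 20.59 m.
Velocity heads: v₁²/2g = 0.81²/19.62 = 0.033 m; v₂²/2g = 1.14²/19.62 = 0.066 m.
Total head H = z₁ + ψ₁ + v₁²/2g = 98.10 + 20.59 + 0.033 = 118.72 m.
ψ₂ = H − z₂ − v₂²/2g = 118.72 − 95.99 − 0.066 = 22.66 m.
P₂ = ρgψ₂ = 1000 × 9.81 × 22.66 ≈ 222 kPa.

P₂ ≈ 222 kPa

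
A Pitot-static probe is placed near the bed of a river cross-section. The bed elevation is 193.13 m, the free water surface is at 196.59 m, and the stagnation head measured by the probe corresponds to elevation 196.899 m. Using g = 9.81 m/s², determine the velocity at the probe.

Near the bed, under hydrostatic conditions, the piezometric head (z + ψ) equals the free-surface elevation, 196.59 m.
Velocity head = total − piezometric = 196.899 − 196.59 = 0.309 m.
v = √(2g·h_v) = √(2 × 9.81 × 0.309) = 2.46 m/s.

v ≈ 2.46 m/s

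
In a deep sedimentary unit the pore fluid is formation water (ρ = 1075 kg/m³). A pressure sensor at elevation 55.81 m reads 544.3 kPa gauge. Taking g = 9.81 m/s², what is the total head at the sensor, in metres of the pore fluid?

ψ = P/(ρg) = 544.3×1000 / (1075 × 9.81) = 51.61 m.
h = z + ψ = 55.81 + 51.61 = 107.42 m.

h ≈ 107.42 m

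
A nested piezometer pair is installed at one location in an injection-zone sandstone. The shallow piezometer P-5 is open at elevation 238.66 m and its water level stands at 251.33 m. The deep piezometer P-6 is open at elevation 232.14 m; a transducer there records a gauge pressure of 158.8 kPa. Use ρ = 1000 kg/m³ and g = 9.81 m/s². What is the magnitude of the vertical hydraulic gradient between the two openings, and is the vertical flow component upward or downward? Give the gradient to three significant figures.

Total head at P-5: h = 251.33 m (water level in the standpipe).
Pressure head at P-6: ψ = P/(ρg) = 158.8×1000 / (1000 × 9.81) = 16.19 m.
Total head at P-6: h = z + ψ = 232.14 + 16.19 = 248.33 m.
Δh = h(P-5) − h(P-6) = 251.33 − 248.33 = 3.00 m.
Vertical separation Δz = 238.66 − 232.14 = 6.52 m.
|i_v| = |Δh| / Δz = 3.00 / 6.52 = 0.460.
Head is higher in the shallow piezometer, so vertical flow is downward (recharge condition).

|i_v| ≈ 0.460; vertical flow is downward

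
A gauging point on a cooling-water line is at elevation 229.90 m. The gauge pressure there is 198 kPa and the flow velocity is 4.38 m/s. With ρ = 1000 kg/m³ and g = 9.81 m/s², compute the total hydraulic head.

Pressure head ψ = P/(ρg) = 198×1000 / (1000 × 9.81) = 20.18 m.
Velocity head = v²/(2g) = 4.38² / (2 × 9.81) = 0.978 m.
h = z + ψ + v²/(2g) = 229.90 + 20.18 + 0.978 = 251.06 m.

h ≈ 251.06 m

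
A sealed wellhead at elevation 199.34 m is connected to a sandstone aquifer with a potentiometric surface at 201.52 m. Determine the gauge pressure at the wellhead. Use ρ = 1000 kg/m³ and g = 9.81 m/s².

Head above the cap: Δh = 201.52 − 199.34 = 2.18 m.
P = ρgΔh = 1000 × 9.81 × 2.18 = 21386 Pa ≈ 21.4 kPa.

P ≈ 21.4 kPa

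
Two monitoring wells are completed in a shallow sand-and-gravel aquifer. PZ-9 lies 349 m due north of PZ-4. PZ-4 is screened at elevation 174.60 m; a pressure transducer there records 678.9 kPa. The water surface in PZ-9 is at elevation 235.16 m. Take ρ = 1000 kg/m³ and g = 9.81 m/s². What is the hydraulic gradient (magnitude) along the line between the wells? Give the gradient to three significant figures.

i ≈ 0.0248

Pressure head at PZ-4: ψ = P/(ρg) = 678.9×1000 / (1000 × 9.81) = 69.20 m.
Total head at PZ-4: h = z + ψ = 174.60 + 69.20 = 243.80 m.
Total head at PZ-9: h = 235.16 m (water level in the piezometer is the total head).
Head difference: h(PZ-4) − h(PZ-9) = 243.80 − 235.16 = 8.64 m.
Hydraulic gradient: i = |Δh| / L = 8.64 / 349 = 0.0248.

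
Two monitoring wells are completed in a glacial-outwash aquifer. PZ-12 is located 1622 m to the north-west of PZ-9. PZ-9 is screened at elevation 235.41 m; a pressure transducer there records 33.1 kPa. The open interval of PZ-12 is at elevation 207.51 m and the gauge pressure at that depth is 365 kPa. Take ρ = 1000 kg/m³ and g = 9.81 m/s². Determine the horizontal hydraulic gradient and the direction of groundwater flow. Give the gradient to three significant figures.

i ≈ 0.00366; groundwater flows toward the south-east

Pressure head at PZ-9: ψ = P/(ρg) = 33.1×1000 / (1000 × 9.81) = 3.37 m.
Total head at PZ-9: h = z + ψ = 235.41 + 3.37 = 238.78 m.
Pressure head at PZ-12: ψ = P/(ρg) = 365×1000 / (1000 × 9.81) = 37.21 m.
Total head at PZ-12: h = z + ψ = 207.51 + 37.21 = 244.72 m.
Head difference: h(PZ-9) − h(PZ-12) = 238.78 − 244.72 = -5.94 m.
Hydraulic gradient: i = |Δh| / L = 5.94 / 1622 = 0.00366.
Flow is from higher to lower head: from PZ-12 toward PZ-9, i.e. toward the south-east.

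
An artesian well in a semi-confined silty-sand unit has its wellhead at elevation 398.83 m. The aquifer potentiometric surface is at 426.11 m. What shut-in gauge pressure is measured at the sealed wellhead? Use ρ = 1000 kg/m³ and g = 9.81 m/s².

P ≈ 268 kPa

Head above the cap: Δh = 426.11 − 398.83 = 27.28 m.
P = ρgΔh = 1000 × 9.81 × 27.28 = 267617 Pa ≈ 268 kPa.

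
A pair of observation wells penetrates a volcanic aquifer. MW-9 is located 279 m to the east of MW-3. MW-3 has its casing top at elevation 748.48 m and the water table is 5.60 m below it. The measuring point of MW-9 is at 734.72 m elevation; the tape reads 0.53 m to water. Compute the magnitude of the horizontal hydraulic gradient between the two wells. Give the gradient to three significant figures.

i ≈ 0.0311

Total head at MW-3: h = 748.48 − 5.60 = 742.88 m.
Total head at MW-9: h = 734.72 − 0.53 = 734.19 m.
Head difference: h(MW-3) − h(MW-9) = 742.88 − 734.19 = 8.69 m.
Hydraulic gradient: i = |Δh| / L = 8.69 / 279 = 0.0311.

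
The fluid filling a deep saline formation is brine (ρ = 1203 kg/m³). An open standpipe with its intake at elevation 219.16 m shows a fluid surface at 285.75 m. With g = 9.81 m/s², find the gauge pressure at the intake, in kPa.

P ≈ 786 kPa

Pressure head ψ = h − z = 285.75 − 219.16 = 66.59 m.
P = ρgψ = 1203 × 9.81 × 66.59 = 785857 Pa ≈ 786 kPa.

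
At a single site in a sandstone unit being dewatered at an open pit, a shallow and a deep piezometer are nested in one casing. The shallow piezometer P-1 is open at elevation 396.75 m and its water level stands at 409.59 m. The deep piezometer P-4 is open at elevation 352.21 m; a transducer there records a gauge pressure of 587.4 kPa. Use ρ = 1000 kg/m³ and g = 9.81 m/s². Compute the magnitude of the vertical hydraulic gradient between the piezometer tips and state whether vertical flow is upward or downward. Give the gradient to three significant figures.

Total head at P-1: h = 409.59 m (water level in the standpipe).
Pressure head at P-4: ψ = P/(ρg) = 587.4×1000 / (1000 × 9.81) = 59.88 m.
Total head at P-4: h = z + ψ = 352.21 + 59.88 = 412.09 m.
Δh = h(P-1) − h(P-4) = 409.59 − 412.09 = -2.50 m.
Vertical separation Δz = 396.75 − 352.21 = 44.54 m.
|i_v| = |Δh| / Δz = 2.50 / 44.54 = 0.0561.
Head is higher in the deep piezometer, so vertical flow is upward (discharge condition).

|i_v| ≈ 0.0561; vertical flow is upward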